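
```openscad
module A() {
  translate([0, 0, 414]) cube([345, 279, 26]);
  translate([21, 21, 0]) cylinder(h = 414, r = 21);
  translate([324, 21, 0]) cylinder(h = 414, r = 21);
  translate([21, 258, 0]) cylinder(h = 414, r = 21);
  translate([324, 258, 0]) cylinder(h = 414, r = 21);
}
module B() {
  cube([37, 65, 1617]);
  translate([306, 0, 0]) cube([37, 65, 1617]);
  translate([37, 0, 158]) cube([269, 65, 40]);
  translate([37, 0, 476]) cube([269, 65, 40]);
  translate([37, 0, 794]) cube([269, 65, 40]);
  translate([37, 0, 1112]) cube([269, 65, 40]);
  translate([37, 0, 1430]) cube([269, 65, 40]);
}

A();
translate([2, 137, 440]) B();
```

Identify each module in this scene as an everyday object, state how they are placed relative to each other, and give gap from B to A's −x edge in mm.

The ladder's min-x is at 2; the stool's min-x is 0; gap = 2 mm.

A is a stool. B is a ladder. The ladder is on top of the stool. The gap from the ladder to the stool's −x edge is 2 mm.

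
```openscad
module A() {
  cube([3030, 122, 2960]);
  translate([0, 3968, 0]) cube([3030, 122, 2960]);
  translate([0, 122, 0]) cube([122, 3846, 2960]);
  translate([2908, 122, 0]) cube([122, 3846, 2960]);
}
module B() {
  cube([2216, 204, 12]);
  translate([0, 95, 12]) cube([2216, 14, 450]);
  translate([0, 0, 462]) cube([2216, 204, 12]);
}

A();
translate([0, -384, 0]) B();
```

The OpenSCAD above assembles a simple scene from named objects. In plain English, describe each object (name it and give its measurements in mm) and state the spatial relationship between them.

A is the wall frame of a small rectangular building: four walls, each 2960 mm tall and 122 mm thick, enclosing a footprint 3030 mm (x) by 4090 mm (y) outside-to-outside, with no floor or roof. The front and back walls (the −y and +y sides) span the full width; the two side walls fit between them.

B is an I-beam lying along x, 2216 mm long. Overall section height 474 mm. Two flanges 204 mm wide (y) and 12 mm thick, one on the floor and one at the top; a web 14 mm thick runs between them, centred on the flange width.

The I-beam is on the floor beside the house frame on its −y side.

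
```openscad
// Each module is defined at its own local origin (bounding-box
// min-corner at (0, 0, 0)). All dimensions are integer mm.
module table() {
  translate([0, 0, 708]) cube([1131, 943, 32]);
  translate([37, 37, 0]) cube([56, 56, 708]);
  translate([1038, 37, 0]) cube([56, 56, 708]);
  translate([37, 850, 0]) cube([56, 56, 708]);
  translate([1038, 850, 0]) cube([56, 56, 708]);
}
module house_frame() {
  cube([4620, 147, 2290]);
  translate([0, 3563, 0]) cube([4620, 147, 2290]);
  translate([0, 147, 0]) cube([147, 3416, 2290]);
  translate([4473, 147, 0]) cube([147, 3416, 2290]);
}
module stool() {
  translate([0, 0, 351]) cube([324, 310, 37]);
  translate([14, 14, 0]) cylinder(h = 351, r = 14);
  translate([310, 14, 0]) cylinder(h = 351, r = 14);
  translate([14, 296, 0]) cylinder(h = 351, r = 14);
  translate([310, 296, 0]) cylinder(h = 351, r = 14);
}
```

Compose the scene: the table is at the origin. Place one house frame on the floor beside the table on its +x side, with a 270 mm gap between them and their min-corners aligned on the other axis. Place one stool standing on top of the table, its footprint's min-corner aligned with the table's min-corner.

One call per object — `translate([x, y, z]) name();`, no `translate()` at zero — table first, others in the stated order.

table();
translate([1401, 0, 0]) house_frame();
translate([0, 0, 740]) stool();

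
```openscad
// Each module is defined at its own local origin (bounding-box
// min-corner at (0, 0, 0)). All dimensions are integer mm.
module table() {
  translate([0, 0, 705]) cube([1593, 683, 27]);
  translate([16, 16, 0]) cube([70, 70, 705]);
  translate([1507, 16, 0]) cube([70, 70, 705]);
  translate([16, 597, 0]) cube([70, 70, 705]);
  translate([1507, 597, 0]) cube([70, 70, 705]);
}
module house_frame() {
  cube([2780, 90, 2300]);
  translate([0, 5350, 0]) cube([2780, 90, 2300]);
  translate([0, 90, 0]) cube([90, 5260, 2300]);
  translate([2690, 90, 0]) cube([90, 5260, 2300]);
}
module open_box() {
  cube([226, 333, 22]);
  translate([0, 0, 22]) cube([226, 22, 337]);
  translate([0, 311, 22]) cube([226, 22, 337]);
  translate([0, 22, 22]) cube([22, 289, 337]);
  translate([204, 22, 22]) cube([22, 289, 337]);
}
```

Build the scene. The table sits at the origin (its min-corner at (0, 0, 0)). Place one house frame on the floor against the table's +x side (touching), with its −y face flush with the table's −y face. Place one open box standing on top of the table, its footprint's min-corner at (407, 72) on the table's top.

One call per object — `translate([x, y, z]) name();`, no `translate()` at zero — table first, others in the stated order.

table();
translate([1593, 0, 0]) house_frame();
translate([407, 72, 732]) open_box();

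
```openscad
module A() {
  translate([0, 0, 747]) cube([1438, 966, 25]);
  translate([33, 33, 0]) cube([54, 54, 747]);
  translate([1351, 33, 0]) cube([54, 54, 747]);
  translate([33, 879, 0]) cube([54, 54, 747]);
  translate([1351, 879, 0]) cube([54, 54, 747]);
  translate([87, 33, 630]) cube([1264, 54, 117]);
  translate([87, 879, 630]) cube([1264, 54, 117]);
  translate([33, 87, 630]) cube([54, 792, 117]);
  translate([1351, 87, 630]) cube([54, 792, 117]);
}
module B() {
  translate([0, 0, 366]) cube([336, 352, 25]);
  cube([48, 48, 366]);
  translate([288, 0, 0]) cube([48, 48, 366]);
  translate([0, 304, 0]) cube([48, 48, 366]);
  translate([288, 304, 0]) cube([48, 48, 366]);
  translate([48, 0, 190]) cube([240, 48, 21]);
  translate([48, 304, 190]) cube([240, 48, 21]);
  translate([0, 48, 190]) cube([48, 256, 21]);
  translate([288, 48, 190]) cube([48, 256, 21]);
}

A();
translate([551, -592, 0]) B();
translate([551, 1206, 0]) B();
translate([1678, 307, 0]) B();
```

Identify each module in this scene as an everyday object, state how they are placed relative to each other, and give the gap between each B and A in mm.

Each stool's nearest face is 240 mm from the table's bounding box.

A is a table. B is a stool. Three stools sit around the table at the −y, +y, +x sides. The gap between each stool and the table is 240 mm.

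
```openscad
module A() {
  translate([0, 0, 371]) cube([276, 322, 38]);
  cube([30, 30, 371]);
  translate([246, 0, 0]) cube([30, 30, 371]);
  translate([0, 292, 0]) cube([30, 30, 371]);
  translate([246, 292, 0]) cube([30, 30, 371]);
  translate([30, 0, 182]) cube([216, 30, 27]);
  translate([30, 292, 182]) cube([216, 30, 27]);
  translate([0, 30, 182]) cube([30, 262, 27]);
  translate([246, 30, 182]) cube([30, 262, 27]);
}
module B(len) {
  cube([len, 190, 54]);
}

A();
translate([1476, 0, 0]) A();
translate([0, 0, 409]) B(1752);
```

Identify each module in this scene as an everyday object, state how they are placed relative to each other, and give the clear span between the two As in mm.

A is a stool. B is a beam. A beam spans the tops of two stools. The clear span between the two stools is 1200 mm.

Second stool starts at x = 1476; first ends at x = 276; clear span = 1476 − 276 = 1200 mm.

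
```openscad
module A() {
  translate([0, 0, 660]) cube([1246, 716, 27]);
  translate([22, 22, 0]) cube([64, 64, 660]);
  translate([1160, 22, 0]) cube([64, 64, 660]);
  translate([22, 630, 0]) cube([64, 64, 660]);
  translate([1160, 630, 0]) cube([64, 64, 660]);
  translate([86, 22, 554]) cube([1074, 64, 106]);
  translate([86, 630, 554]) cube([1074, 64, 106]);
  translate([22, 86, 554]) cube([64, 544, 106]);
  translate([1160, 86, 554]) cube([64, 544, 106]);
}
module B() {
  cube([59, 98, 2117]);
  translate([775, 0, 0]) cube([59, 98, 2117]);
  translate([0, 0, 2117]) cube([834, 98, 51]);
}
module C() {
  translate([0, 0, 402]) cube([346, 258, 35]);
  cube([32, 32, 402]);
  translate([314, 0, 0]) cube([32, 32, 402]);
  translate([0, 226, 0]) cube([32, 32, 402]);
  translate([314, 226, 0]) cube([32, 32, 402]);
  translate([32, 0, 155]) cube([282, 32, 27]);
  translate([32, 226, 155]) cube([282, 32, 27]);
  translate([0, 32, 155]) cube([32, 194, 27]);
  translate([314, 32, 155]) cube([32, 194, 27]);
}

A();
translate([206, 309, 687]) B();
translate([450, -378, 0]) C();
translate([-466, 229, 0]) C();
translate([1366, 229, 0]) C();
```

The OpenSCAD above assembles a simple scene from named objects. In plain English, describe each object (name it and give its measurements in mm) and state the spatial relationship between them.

A is a table with a 1246×716 mm rectangular top, 27 mm thick, top surface at z = 687 mm, supported by four 64×64 mm square legs, each inset 22 mm from the nearest pair of top edges, running from the floor. Four apron rails, 64 mm thick and 106 mm tall, run between adjacent legs with their top edges flush with the underside of the top and their outer faces flush with the legs' outer faces.

B is a rectangular door frame: two vertical jambs of 59×98 mm section, 2117 mm tall, with a clear opening 716 mm wide between their inner faces. A header 51 mm tall and 98 mm deep lies on top of the jambs and spans the full outside width.

C is a four-legged stool. The seat is 346×258 mm, 35 mm thick, top at z = 437 mm. It stands on four square legs, each 32×32 mm in cross-section, from z = 0 to the seat underside, each flush with a corner of the seat. Four stretchers, 32 mm wide and 27 mm tall, connect adjacent legs with their undersides at z = 155 mm, each running between the inner faces of the legs it joins and aligned with the legs' outer faces on the other axis.

The door frame is on top of the table, centred. Three stools sit around the table at the −y, −x, +x sides.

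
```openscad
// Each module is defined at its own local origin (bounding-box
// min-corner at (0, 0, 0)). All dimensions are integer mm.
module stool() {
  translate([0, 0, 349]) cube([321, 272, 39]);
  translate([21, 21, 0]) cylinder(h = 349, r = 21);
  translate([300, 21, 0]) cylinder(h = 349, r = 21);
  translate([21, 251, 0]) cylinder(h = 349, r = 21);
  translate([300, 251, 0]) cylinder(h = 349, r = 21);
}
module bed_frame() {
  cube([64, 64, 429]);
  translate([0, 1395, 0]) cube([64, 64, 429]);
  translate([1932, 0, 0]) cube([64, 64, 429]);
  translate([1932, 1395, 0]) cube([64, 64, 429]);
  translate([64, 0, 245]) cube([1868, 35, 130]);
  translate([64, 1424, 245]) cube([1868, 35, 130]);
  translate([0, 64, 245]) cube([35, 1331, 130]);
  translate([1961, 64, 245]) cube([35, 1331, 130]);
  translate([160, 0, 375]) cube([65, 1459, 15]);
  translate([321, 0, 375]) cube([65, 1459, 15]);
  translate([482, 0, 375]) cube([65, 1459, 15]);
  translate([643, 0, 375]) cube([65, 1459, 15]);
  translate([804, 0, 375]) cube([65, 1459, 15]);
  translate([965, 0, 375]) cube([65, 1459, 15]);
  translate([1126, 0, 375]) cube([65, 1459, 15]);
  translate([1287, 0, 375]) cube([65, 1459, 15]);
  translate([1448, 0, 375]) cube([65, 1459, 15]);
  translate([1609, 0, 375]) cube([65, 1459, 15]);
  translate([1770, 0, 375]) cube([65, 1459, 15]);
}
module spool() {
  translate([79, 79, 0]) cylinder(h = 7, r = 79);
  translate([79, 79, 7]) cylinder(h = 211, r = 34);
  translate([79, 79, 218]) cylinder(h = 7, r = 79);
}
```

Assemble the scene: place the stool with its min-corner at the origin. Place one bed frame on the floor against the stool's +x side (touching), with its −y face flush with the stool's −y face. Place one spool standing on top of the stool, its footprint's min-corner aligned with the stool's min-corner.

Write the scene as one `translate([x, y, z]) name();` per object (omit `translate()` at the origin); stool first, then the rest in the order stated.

stool();
translate([321, 0, 0]) bed_frame();
translate([0, 0, 388]) spool();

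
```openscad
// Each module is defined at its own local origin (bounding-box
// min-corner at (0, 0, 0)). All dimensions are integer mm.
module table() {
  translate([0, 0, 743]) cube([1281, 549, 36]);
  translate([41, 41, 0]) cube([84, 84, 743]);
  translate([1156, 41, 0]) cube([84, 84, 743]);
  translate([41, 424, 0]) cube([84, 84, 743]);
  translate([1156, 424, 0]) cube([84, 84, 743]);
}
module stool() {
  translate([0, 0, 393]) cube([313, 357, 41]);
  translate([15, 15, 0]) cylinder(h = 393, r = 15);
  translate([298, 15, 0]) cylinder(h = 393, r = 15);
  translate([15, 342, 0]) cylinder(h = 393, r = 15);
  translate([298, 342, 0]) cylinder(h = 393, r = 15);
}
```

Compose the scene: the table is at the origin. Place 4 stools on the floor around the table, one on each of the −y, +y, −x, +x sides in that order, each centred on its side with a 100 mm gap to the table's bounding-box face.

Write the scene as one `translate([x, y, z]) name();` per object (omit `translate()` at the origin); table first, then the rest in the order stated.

table();
translate([484, -457, 0]) stool();
translate([484, 649, 0]) stool();
translate([-413, 96, 0]) stool();
translate([1381, 96, 0]) stool();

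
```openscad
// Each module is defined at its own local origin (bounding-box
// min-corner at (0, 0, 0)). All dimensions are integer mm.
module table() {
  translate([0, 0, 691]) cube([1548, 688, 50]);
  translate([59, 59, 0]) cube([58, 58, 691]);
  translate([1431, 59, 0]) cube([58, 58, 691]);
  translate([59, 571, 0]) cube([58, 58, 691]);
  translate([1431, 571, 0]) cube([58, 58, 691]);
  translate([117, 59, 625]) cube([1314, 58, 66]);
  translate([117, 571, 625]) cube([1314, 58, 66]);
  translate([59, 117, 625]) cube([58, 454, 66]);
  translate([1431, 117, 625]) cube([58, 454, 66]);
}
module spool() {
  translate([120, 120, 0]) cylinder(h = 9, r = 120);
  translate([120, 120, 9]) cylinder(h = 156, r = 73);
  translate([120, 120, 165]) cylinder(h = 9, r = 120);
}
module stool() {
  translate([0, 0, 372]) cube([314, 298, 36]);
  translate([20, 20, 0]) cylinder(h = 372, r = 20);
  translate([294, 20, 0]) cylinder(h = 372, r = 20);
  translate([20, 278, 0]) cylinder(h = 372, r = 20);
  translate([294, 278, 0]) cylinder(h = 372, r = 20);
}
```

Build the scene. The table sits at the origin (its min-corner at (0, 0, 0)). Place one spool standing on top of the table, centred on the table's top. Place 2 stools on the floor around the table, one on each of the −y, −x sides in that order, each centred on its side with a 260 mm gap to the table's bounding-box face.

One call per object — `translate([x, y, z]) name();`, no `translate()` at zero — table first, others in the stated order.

table();
translate([654, 224, 741]) spool();
translate([617, -558, 0]) stool();
translate([-574, 195, 0]) stool();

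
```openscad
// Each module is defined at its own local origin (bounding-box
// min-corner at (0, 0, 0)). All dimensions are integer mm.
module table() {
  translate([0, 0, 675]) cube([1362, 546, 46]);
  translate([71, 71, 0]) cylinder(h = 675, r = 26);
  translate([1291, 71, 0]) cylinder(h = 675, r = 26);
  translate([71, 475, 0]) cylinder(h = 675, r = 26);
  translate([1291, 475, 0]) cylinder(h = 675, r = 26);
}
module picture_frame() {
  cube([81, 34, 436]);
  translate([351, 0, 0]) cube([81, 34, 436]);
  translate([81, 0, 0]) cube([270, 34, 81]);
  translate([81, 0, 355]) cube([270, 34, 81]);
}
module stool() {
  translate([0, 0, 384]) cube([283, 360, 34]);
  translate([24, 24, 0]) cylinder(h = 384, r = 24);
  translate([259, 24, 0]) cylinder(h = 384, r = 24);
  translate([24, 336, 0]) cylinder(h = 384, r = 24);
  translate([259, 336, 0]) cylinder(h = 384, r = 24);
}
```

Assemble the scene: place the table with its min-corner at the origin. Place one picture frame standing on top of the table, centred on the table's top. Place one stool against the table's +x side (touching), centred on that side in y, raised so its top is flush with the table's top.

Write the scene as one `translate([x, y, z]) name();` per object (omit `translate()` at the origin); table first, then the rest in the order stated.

table();
translate([465, 256, 721]) picture_frame();
translate([1362, 93, 303]) stool();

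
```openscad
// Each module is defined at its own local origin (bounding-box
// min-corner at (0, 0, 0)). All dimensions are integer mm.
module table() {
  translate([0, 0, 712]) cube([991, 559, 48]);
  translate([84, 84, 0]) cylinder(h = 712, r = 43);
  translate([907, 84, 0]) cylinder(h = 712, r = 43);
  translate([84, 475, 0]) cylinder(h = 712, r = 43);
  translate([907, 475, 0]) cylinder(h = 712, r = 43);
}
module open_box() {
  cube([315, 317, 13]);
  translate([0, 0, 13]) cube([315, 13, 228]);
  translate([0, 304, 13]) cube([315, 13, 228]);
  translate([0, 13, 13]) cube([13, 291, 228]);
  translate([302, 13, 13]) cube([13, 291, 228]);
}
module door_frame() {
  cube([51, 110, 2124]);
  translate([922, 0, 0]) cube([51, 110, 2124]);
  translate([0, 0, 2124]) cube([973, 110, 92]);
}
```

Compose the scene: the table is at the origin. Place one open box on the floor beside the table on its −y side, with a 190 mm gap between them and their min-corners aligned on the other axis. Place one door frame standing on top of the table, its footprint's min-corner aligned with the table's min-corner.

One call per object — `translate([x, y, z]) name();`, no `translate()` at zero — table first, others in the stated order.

table();
translate([0, -507, 0]) open_box();
translate([0, 0, 760]) door_frame();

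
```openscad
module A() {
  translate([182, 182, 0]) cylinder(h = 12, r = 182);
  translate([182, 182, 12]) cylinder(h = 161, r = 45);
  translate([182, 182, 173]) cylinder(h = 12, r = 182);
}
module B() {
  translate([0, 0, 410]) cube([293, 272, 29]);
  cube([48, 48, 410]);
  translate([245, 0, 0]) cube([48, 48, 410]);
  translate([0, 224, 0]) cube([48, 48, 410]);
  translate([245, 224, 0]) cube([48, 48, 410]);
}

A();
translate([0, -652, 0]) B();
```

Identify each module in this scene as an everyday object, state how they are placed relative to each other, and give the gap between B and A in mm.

A is a spool. B is a stool. The stool is on the floor beside the spool on its −y side. The gap between the stool and the spool is 380 mm.

The stool's nearest face is 380 mm from the spool's −y face.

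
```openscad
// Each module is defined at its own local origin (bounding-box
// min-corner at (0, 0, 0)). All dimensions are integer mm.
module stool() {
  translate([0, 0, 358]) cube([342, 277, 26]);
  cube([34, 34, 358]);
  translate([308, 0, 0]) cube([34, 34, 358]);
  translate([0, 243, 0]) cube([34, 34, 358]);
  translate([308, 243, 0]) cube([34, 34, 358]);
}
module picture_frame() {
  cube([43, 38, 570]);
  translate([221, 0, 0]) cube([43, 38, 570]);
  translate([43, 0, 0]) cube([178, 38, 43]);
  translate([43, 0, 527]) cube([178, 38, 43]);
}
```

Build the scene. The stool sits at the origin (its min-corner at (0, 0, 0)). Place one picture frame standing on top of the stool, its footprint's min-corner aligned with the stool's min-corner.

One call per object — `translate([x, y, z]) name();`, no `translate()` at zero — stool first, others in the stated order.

stool();
translate([0, 0, 384]) picture_frame();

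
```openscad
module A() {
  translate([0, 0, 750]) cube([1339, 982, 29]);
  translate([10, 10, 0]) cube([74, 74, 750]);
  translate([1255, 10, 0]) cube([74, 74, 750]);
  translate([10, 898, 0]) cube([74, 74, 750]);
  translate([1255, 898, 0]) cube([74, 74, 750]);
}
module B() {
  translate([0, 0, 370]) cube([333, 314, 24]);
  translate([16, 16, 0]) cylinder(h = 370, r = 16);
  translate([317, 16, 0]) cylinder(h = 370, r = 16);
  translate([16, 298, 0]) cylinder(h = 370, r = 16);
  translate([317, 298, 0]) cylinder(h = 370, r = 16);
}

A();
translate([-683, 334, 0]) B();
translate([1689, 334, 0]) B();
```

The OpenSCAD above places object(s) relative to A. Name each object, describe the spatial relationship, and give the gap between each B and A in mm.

Each stool's nearest face is 350 mm from the table's bounding box.

A is a table. B is a stool. Two stools sit around the table at the −x, +x sides. The gap between each stool and the table is 350 mm.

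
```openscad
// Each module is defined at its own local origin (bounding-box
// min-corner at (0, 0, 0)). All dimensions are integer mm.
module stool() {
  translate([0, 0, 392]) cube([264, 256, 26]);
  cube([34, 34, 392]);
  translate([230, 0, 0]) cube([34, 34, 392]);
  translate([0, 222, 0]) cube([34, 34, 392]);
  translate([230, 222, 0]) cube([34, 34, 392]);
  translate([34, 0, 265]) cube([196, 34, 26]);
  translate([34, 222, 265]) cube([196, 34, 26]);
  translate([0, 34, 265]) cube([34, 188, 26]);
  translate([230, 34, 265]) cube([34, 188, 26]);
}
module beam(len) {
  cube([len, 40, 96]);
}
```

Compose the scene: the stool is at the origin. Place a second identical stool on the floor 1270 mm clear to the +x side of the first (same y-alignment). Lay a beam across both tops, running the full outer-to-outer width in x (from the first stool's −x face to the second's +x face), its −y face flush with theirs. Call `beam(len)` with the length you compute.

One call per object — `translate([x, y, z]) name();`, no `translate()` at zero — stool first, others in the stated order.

stool();
translate([1534, 0, 0]) stool();
translate([0, 0, 418]) beam(1798);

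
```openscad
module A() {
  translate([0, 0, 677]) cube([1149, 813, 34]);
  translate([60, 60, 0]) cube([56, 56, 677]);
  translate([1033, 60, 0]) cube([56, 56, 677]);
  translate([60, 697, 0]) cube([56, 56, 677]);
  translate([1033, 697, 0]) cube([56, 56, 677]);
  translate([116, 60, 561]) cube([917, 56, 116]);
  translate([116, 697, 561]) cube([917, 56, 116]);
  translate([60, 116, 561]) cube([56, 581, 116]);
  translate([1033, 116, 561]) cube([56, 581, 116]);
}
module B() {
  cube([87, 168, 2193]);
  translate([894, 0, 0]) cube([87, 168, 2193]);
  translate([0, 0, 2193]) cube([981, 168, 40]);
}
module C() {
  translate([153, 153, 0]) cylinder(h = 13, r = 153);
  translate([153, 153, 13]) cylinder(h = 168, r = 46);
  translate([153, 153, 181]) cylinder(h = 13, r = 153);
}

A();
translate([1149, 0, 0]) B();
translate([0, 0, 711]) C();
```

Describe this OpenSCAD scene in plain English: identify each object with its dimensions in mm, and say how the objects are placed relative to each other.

A is a table with a 1149×813 mm rectangular top, 34 mm thick, top surface at z = 711 mm, supported by four 56×56 mm square legs, each inset 60 mm from the nearest pair of top edges, running from the floor. Four apron rails, 56 mm thick and 116 mm tall, run between adjacent legs with their top edges flush with the underside of the top and their outer faces flush with the legs' outer faces.

B is a door frame. The clear opening is 807 mm wide and 2193 mm high. Two 87 mm wide jambs, 168 mm deep, stand either side of the opening from the floor to the top of the opening. A 40 mm thick head sits across the top of both jambs, spanning the full outside width of the frame.

C is a spool: two coaxial disc flanges of radius 153 mm and thickness 13 mm, joined by a core cylinder of radius 46 mm and height 168 mm. The lower flange rests on z = 0 and the three cylinders share a vertical axis.

The door frame is against the table's +x side, with their −y faces flush. The spool is on top of the table.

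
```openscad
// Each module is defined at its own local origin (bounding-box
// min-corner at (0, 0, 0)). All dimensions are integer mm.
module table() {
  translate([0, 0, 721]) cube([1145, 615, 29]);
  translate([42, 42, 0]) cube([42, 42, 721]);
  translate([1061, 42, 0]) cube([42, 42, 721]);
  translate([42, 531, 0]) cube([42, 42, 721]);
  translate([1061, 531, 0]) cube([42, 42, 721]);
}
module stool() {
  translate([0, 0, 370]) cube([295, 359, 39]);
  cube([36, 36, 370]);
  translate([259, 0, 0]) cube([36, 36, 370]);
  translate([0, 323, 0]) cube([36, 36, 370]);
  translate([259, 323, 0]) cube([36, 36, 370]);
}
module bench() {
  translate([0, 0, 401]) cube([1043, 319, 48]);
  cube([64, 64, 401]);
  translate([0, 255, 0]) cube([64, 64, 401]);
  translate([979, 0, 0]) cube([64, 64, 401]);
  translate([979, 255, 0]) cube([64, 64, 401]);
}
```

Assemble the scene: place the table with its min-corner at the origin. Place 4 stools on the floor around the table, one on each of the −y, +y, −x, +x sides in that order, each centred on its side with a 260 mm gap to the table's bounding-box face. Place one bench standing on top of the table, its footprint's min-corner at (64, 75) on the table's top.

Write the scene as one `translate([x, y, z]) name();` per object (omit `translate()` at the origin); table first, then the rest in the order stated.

table();
translate([425, -619, 0]) stool();
translate([425, 875, 0]) stool();
translate([-555, 128, 0]) stool();
translate([1405, 128, 0]) stool();
translate([64, 75, 750]) bench();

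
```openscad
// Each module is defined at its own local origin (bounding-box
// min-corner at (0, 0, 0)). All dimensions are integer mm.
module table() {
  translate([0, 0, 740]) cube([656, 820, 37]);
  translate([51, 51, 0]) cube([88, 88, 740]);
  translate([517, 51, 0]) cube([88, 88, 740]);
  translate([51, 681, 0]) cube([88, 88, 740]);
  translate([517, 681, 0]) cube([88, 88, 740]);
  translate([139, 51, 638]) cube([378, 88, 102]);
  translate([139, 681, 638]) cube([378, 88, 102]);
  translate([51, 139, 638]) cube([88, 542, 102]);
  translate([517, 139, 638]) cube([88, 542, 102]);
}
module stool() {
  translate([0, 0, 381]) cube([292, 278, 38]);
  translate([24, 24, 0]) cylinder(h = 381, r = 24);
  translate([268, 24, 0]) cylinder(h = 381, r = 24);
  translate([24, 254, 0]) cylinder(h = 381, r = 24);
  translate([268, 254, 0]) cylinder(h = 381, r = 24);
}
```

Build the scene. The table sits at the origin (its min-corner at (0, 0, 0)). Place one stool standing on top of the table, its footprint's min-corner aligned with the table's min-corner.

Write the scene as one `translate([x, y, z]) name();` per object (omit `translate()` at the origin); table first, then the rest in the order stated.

table();
translate([0, 0, 777]) stool();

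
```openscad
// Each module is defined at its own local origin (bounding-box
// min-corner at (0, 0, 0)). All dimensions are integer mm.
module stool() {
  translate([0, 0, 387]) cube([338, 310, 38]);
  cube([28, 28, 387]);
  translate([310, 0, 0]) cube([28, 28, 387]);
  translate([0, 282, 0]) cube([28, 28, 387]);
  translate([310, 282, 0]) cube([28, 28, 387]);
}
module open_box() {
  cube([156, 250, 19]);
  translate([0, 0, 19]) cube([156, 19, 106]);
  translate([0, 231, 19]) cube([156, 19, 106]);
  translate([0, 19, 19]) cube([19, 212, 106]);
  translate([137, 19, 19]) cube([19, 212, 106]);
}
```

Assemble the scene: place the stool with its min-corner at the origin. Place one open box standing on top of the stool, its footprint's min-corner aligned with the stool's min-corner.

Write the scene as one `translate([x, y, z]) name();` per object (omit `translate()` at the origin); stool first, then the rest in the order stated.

stool();
translate([0, 0, 425]) open_box();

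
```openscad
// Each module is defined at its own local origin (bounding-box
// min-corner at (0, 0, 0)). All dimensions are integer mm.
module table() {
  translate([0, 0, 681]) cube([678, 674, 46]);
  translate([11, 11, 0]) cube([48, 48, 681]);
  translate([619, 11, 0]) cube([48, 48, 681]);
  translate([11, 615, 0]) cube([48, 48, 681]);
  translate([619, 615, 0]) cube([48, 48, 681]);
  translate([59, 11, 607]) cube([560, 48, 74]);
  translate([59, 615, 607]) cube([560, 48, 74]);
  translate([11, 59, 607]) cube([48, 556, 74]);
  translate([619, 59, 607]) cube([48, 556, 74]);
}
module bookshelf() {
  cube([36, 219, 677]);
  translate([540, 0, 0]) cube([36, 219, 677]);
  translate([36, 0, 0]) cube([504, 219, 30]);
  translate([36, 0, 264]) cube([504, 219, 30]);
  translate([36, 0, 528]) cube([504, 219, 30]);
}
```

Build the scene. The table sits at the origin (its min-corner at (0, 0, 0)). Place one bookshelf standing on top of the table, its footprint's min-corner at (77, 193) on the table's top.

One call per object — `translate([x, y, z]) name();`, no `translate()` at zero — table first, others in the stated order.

table();
translate([77, 193, 727]) bookshelf();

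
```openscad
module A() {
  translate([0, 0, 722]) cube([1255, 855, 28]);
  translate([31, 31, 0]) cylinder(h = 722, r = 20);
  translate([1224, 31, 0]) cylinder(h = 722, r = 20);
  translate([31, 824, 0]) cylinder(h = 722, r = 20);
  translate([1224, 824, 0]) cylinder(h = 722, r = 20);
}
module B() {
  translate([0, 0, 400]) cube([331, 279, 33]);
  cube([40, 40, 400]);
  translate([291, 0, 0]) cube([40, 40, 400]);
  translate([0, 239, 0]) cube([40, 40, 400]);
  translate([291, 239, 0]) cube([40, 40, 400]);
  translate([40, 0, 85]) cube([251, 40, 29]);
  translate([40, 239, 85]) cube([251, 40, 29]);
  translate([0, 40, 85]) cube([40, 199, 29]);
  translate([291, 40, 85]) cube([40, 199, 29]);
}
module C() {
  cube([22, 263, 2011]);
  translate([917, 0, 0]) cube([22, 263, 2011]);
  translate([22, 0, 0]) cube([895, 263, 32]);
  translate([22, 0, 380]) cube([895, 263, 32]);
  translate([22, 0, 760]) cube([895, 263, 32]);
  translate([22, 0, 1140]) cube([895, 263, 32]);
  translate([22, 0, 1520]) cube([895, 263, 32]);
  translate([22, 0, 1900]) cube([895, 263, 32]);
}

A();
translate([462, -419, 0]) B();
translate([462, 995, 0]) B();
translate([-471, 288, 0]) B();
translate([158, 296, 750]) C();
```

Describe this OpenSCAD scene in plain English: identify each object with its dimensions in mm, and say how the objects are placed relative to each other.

A is a table with a 1255×855 mm rectangular top, 28 mm thick, top surface at z = 750 mm, supported by four round legs of 40 mm diameter, each leg's bounding box inset 11 mm from the nearest pair of top edges, running from the floor.

B is a simple wooden stool: a rectangular seat 331 mm (x) by 279 mm (y), 33 mm thick, top face at z = 433 mm, on four square legs, each 40×40 mm in cross-section. The legs rest on z = 0, each flush with a corner of the seat. Four stretchers, 40 mm wide and 29 mm tall, connect adjacent legs with their undersides at z = 85 mm, each running between the inner faces of the legs it joins and aligned with the legs' outer faces on the other axis.

C is an open bookshelf. Two side panels, each 22 mm thick, 263 mm deep and 2011 mm tall, stand 939 mm apart (outside-to-outside). Between them sit 6 shelves, each 32 mm thick and 263 mm deep, spanning the full gap between the sides. The bottom shelf rests on the floor (its underside at z = 0) and the clear gap between one shelf's top and the next shelf's underside is 348 mm.

Three stools sit around the table at the −y, +y, −x sides. The bookshelf is on top of the table, centred.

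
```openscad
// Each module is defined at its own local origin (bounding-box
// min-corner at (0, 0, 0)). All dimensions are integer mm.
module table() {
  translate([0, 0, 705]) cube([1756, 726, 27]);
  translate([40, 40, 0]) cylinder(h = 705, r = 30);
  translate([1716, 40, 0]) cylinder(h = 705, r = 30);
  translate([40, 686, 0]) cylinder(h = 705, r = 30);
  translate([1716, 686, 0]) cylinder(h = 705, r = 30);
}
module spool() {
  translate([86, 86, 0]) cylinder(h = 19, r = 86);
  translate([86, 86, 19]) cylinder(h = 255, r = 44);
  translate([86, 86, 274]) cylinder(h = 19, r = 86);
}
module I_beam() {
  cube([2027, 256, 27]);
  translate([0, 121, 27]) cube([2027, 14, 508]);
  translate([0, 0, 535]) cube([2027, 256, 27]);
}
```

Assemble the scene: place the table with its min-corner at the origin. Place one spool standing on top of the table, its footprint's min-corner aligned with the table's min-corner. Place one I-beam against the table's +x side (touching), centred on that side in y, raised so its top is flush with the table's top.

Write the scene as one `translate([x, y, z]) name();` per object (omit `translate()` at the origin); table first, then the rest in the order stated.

table();
translate([0, 0, 732]) spool();
translate([1756, 235, 170]) I_beam();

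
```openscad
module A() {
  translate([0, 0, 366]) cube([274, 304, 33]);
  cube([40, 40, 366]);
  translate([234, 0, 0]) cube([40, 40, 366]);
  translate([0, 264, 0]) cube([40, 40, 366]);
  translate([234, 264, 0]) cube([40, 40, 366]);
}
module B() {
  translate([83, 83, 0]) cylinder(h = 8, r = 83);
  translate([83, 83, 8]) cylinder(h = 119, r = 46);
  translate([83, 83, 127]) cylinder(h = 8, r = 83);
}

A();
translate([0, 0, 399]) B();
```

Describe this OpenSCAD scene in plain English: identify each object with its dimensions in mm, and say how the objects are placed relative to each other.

A is a simple wooden stool: a rectangular seat 274 mm (x) by 304 mm (y), 33 mm thick, top face at z = 399 mm, on four square legs, each 40×40 mm in cross-section. The legs rest on z = 0, each flush with a corner of the seat.

B is a spool: two coaxial disc flanges of radius 83 mm and thickness 8 mm, joined by a core cylinder of radius 46 mm and height 119 mm. The lower flange rests on z = 0 and the three cylinders share a vertical axis.

The spool is on top of the stool.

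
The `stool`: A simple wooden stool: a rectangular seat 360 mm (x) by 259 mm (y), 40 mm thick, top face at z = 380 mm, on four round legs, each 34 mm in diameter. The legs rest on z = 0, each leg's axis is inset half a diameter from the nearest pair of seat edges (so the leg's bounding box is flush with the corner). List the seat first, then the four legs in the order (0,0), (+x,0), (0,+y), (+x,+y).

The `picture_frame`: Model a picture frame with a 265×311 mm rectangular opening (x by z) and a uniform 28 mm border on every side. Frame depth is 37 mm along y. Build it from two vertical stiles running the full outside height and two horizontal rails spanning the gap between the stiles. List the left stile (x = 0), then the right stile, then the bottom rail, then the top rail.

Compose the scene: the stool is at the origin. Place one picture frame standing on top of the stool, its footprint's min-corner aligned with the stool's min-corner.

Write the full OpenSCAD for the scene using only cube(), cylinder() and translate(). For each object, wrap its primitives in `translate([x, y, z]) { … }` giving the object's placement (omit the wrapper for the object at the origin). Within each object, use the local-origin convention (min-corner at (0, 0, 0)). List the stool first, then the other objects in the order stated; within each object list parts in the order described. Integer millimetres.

translate([0, 0, 340]) cube([360, 259, 40]);
translate([17, 17, 0]) cylinder(h = 340, r = 17);
translate([343, 17, 0]) cylinder(h = 340, r = 17);
translate([17, 242, 0]) cylinder(h = 340, r = 17);
translate([343, 242, 0]) cylinder(h = 340, r = 17);
translate([0, 0, 380]) {
  cube([28, 37, 367]);
  translate([293, 0, 0]) cube([28, 37, 367]);
  translate([28, 0, 0]) cube([265, 37, 28]);
  translate([28, 0, 339]) cube([265, 37, 28]);
}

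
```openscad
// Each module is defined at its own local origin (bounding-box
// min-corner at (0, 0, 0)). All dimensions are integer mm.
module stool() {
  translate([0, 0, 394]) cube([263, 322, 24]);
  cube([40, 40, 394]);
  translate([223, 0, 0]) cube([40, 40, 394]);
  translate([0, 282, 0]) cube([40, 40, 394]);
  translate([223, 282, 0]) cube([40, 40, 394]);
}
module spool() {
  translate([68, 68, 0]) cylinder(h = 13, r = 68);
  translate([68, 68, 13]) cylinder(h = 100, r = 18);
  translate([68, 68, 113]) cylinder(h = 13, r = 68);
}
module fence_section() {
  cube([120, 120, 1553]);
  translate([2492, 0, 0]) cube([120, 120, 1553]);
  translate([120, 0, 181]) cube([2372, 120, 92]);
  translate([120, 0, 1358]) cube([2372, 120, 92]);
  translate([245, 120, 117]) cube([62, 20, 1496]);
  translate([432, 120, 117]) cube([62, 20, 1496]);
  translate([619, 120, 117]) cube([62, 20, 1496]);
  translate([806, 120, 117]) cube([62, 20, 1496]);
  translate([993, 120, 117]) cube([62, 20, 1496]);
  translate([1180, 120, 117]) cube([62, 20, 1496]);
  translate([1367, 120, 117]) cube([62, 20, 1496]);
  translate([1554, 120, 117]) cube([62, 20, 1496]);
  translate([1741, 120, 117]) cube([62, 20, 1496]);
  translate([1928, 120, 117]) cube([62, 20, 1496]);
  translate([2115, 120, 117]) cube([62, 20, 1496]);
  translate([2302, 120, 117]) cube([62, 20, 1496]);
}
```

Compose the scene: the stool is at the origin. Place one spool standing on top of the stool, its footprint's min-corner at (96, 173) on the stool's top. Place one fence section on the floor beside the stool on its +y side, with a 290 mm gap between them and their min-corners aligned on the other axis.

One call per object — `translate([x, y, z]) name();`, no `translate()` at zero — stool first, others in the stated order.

stool();
translate([96, 173, 418]) spool();
translate([0, 612, 0]) fence_section();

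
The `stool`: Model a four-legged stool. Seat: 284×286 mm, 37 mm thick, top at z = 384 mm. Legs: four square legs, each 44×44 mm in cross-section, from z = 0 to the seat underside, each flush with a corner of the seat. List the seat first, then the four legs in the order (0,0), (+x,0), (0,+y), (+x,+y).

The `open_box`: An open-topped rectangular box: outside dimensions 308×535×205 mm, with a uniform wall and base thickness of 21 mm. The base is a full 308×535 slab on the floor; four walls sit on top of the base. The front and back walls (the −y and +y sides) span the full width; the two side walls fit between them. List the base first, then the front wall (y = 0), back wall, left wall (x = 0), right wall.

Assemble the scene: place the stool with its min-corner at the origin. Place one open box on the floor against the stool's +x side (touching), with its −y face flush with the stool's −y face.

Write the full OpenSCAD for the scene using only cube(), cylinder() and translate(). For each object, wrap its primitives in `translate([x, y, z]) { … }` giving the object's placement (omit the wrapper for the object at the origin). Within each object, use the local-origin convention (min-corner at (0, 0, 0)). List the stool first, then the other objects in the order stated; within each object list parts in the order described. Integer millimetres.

translate([0, 0, 347]) cube([284, 286, 37]);
cube([44, 44, 347]);
translate([240, 0, 0]) cube([44, 44, 347]);
translate([0, 242, 0]) cube([44, 44, 347]);
translate([240, 242, 0]) cube([44, 44, 347]);
translate([284, 0, 0]) {
  cube([308, 535, 21]);
  translate([0, 0, 21]) cube([308, 21, 184]);
  translate([0, 514, 21]) cube([308, 21, 184]);
  translate([0, 21, 21]) cube([21, 493, 184]);
  translate([287, 21, 21]) cube([21, 493, 184]);
}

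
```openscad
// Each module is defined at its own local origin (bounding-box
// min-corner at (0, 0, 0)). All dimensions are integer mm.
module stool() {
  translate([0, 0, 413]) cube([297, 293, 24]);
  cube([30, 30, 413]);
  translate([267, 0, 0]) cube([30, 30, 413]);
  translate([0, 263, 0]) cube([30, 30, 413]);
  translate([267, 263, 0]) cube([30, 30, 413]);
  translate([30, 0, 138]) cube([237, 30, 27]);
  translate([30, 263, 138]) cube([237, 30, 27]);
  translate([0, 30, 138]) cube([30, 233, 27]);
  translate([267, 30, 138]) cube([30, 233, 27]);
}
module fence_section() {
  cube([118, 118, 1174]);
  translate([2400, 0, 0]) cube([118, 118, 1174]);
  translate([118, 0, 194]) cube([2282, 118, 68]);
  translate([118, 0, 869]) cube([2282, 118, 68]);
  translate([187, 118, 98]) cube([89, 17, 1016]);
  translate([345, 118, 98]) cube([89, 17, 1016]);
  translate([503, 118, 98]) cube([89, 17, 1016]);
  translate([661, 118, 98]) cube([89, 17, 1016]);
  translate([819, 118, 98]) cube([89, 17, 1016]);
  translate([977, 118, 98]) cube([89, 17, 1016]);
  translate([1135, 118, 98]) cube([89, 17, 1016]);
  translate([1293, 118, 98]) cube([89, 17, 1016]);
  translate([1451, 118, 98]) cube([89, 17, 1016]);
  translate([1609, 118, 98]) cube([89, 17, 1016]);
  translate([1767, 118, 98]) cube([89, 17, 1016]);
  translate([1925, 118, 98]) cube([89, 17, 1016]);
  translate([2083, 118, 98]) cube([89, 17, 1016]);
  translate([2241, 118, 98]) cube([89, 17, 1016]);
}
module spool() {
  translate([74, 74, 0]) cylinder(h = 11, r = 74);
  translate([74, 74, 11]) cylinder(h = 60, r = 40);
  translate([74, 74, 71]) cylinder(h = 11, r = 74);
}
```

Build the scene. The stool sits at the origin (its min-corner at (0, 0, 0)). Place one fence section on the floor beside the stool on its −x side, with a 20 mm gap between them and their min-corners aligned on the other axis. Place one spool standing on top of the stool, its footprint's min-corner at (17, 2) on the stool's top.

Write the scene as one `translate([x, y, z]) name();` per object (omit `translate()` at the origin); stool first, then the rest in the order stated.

stool();
translate([-2538, 0, 0]) fence_section();
translate([17, 2, 437]) spool();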